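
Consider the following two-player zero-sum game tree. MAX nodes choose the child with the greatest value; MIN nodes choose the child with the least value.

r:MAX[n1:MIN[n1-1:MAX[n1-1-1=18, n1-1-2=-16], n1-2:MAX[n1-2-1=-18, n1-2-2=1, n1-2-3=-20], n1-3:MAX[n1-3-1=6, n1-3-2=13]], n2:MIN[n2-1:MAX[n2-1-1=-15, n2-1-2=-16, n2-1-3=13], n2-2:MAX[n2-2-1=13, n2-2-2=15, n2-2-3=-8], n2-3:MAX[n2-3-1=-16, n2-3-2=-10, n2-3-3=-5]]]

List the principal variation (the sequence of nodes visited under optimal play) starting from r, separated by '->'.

r -> n1 -> n1-2 -> n1-2-2

n1-1 (MAX): max(18, -16) = 18
n1-2 (MAX): max(-18, 1, -20) = 1
n1-3 (MAX): max(6, 13) = 13
n1 (MIN): min(18, 1, 13) = 1
n2-1 (MAX): max(-15, -16, 13) = 13
n2-2 (MAX): max(13, 15, -8) = 15
n2-3 (MAX): max(-16, -10, -5) = -5
n2 (MIN): min(13, 15, -5) = -5
r (MAX): max(1, -5) = 1
At r, MAX picks n1 (highest: 1).
At n1, MIN picks n1-2 (lowest: 1).
At n1-2, MAX picks n1-2-2 (highest: 1).
Terminal value 1.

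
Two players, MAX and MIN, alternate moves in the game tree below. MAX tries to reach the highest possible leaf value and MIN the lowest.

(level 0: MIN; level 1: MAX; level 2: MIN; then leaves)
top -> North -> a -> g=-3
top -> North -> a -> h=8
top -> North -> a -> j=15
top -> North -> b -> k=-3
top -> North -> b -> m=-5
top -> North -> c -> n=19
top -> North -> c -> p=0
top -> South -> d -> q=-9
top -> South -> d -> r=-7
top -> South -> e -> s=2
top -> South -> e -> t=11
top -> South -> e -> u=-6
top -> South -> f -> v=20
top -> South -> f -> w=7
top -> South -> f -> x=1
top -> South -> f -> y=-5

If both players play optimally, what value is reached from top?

a (MIN): min(-3, 8, 15) = -3
b (MIN): min(-3, -5) = -5
c (MIN): min(19, 0) = 0
North (MAX): max(-3, -5, 0) = 0
d (MIN): min(-9, -7) = -9
e (MIN): min(2, 11, -6) = -6
f (MIN): min(20, 7, 1, -5) = -5
South (MAX): max(-9, -6, -5) = -5
top (MIN): min(0, -5) = -5

-5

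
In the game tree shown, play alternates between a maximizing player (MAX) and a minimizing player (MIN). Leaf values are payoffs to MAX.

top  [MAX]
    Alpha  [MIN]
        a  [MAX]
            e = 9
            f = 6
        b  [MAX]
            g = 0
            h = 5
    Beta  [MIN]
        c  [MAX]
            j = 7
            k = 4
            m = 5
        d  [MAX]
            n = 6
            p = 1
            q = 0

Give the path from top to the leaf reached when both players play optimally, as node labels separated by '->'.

top -> Beta -> d -> n

a (MAX): max(9, 6) = 9
b (MAX): max(0, 5) = 5
Alpha (MIN): min(9, 5) = 5
c (MAX): max(7, 4, 5) = 7
d (MAX): max(6, 1, 0) = 6
Beta (MIN): min(7, 6) = 6
top (MAX): max(5, 6) = 6
At top, MAX picks Beta (highest: 6).
At Beta, MIN picks d (lowest: 6).
At d, MAX picks n (highest: 6).
Terminal value 6.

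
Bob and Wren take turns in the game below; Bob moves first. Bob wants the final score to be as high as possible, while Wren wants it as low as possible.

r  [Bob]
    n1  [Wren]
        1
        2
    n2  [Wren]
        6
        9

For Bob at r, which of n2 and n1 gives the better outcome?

n2

n2 (Wren): min(6, 9) = 6
n1 (Wren): min(1, 2) = 1
Bob prefers the higher value; n2=6, n1=1. n2 is better since 6 > 1.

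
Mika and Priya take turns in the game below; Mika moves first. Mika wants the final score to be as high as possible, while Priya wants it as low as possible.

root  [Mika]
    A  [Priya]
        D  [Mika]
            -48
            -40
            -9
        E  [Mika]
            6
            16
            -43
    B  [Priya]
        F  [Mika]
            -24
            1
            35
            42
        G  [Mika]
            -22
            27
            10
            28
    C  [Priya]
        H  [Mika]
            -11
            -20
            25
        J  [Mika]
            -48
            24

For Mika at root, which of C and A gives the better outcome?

C

H (Mika): max(-11, -20, 25) = 25
J (Mika): max(-48, 24) = 24
C (Priya): min(25, 24) = 24
D (Mika): max(-48, -40, -9) = -9
E (Mika): max(6, 16, -43) = 16
A (Priya): min(-9, 16) = -9
Mika prefers the higher value; C=24, A=-9. C is better since 24 > -9.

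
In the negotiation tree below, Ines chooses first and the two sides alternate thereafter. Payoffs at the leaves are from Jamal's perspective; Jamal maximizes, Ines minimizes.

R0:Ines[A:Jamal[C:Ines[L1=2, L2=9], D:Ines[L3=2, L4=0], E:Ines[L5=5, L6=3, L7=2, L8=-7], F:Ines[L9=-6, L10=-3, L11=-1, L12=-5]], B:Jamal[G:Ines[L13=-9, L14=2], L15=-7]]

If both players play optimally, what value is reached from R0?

C (Ines): min(2, 9) = 2
D (Ines): min(2, 0) = 0
E (Ines): min(5, 3, 2, -7) = -7
F (Ines): min(-6, -3, -1, -5) = -6
A (Jamal): max(2, 0, -7, -6) = 2
G (Ines): min(-9, 2) = -9
B (Jamal): max(-9, -7) = -7
R0 (Ines): min(2, -7) = -7

-7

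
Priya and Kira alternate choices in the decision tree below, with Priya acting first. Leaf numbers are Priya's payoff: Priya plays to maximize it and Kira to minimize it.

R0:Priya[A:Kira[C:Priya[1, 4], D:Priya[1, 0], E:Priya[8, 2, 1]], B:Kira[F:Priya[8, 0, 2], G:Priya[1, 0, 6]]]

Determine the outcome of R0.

C (Priya): max(1, 4) = 4
D (Priya): max(1, 0) = 1
E (Priya): max(8, 2, 1) = 8
A (Kira): min(4, 1, 8) = 1
F (Priya): max(8, 0, 2) = 8
G (Priya): max(1, 0, 6) = 6
B (Kira): min(8, 6) = 6
R0 (Priya): max(1, 6) = 6

6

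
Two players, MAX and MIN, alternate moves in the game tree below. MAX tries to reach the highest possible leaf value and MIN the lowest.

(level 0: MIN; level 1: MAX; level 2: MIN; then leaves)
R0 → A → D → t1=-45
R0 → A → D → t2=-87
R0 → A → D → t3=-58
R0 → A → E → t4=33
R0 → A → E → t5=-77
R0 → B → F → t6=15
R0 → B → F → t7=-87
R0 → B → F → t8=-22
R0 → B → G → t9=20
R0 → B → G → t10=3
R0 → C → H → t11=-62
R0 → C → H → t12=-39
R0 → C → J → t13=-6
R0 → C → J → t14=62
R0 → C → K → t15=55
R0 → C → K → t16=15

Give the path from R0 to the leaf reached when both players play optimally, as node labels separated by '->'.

R0 -> A -> E -> t5

D (MIN): min(-45, -87, -58) = -87
E (MIN): min(33, -77) = -77
A (MAX): max(-87, -77) = -77
F (MIN): min(15, -87, -22) = -87
G (MIN): min(20, 3) = 3
B (MAX): max(-87, 3) = 3
H (MIN): min(-62, -39) = -62
J (MIN): min(-6, 62) = -6
K (MIN): min(55, 15) = 15
C (MAX): max(-62, -6, 15) = 15
R0 (MIN): min(-77, 3, 15) = -77
At R0, MIN picks A (lowest: -77).
At A, MAX picks E (highest: -77).
At E, MIN picks t5 (lowest: -77).
Terminal value -77.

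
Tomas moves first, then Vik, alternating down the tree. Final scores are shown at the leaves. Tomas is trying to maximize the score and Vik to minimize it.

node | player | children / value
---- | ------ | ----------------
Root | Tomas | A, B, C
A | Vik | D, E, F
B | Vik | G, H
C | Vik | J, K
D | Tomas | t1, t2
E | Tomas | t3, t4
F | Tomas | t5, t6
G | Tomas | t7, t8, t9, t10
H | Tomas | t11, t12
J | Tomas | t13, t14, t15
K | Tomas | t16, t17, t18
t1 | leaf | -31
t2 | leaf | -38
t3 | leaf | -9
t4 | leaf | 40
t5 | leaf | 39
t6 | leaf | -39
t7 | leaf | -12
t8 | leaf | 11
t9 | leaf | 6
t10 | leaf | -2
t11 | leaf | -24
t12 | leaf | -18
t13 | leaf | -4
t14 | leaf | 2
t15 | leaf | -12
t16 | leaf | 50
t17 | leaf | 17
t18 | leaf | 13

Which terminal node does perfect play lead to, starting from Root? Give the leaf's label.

D (Tomas): max(-31, -38) = -31
E (Tomas): max(-9, 40) = 40
F (Tomas): max(39, -39) = 39
A (Vik): min(-31, 40, 39) = -31
G (Tomas): max(-12, 11, 6, -2) = 11
H (Tomas): max(-24, -18) = -18
B (Vik): min(11, -18) = -18
J (Tomas): max(-4, 2, -12) = 2
K (Tomas): max(50, 17, 13) = 50
C (Vik): min(2, 50) = 2
Root (Tomas): max(-31, -18, 2) = 2
At Root, Tomas picks C (highest: 2).
At C, Vik picks J (lowest: 2).
At J, Tomas picks t14 (highest: 2).
Terminal value 2.

t14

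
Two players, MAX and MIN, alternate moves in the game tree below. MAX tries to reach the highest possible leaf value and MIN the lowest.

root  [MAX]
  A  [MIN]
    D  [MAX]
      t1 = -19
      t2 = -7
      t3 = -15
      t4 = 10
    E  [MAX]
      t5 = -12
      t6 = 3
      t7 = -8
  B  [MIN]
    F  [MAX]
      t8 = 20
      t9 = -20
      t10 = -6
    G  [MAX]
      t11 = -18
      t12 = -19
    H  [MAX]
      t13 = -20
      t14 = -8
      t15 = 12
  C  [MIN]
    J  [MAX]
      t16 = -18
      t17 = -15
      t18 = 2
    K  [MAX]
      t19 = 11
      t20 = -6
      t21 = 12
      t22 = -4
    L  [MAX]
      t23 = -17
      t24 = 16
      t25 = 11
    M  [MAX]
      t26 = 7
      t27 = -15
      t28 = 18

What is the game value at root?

D (MAX): max(-19, -7, -15, 10) = 10
E (MAX): max(-12, 3, -8) = 3
A (MIN): min(10, 3) = 3
F (MAX): max(20, -20, -6) = 20
G (MAX): max(-18, -19) = -18
H (MAX): max(-20, -8, 12) = 12
B (MIN): min(20, -18, 12) = -18
J (MAX): max(-18, -15, 2) = 2
K (MAX): max(11, -6, 12, -4) = 12
L (MAX): max(-17, 16, 11) = 16
M (MAX): max(7, -15, 18) = 18
C (MIN): min(2, 12, 16, 18) = 2
root (MAX): max(3, -18, 2) = 3

3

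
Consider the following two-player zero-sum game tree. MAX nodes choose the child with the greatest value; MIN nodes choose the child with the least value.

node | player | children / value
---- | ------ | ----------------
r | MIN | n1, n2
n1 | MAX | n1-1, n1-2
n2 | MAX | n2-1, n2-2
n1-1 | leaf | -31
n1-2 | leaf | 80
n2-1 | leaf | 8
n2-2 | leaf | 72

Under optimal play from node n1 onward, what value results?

80

n1 (MAX): max(-31, 80) = 80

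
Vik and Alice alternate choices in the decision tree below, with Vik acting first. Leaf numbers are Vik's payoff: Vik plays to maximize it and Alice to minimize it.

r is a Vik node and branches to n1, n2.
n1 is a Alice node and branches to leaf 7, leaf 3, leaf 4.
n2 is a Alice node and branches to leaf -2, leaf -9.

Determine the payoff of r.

n1 (Alice): min(7, 3, 4) = 3
n2 (Alice): min(-2, -9) = -9
r (Vik): max(3, -9) = 3

3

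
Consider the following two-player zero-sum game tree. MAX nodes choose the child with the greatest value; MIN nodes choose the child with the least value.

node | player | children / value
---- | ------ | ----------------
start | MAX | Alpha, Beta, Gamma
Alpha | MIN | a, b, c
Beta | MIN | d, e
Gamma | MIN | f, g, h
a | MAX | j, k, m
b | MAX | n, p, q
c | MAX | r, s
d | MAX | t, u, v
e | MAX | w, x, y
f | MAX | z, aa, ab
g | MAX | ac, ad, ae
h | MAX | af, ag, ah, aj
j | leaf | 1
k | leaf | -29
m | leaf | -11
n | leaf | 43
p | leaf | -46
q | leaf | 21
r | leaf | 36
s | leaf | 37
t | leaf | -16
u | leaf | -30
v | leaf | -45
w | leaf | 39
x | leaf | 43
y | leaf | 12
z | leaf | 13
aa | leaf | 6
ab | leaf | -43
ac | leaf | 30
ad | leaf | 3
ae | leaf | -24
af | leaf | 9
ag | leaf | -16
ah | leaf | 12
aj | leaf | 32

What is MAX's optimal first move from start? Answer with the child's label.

a (MAX): max(1, -29, -11) = 1
b (MAX): max(43, -46, 21) = 43
c (MAX): max(36, 37) = 37
Alpha (MIN): min(1, 43, 37) = 1
d (MAX): max(-16, -30, -45) = -16
e (MAX): max(39, 43, 12) = 43
Beta (MIN): min(-16, 43) = -16
f (MAX): max(13, 6, -43) = 13
g (MAX): max(30, 3, -24) = 30
h (MAX): max(9, -16, 12, 32) = 32
Gamma (MIN): min(13, 30, 32) = 13
start (MAX): max(1, -16, 13) = 13
MAX at start wants the highest of {Alpha=1, Beta=-16, Gamma=13}, so chooses Gamma.

Gamma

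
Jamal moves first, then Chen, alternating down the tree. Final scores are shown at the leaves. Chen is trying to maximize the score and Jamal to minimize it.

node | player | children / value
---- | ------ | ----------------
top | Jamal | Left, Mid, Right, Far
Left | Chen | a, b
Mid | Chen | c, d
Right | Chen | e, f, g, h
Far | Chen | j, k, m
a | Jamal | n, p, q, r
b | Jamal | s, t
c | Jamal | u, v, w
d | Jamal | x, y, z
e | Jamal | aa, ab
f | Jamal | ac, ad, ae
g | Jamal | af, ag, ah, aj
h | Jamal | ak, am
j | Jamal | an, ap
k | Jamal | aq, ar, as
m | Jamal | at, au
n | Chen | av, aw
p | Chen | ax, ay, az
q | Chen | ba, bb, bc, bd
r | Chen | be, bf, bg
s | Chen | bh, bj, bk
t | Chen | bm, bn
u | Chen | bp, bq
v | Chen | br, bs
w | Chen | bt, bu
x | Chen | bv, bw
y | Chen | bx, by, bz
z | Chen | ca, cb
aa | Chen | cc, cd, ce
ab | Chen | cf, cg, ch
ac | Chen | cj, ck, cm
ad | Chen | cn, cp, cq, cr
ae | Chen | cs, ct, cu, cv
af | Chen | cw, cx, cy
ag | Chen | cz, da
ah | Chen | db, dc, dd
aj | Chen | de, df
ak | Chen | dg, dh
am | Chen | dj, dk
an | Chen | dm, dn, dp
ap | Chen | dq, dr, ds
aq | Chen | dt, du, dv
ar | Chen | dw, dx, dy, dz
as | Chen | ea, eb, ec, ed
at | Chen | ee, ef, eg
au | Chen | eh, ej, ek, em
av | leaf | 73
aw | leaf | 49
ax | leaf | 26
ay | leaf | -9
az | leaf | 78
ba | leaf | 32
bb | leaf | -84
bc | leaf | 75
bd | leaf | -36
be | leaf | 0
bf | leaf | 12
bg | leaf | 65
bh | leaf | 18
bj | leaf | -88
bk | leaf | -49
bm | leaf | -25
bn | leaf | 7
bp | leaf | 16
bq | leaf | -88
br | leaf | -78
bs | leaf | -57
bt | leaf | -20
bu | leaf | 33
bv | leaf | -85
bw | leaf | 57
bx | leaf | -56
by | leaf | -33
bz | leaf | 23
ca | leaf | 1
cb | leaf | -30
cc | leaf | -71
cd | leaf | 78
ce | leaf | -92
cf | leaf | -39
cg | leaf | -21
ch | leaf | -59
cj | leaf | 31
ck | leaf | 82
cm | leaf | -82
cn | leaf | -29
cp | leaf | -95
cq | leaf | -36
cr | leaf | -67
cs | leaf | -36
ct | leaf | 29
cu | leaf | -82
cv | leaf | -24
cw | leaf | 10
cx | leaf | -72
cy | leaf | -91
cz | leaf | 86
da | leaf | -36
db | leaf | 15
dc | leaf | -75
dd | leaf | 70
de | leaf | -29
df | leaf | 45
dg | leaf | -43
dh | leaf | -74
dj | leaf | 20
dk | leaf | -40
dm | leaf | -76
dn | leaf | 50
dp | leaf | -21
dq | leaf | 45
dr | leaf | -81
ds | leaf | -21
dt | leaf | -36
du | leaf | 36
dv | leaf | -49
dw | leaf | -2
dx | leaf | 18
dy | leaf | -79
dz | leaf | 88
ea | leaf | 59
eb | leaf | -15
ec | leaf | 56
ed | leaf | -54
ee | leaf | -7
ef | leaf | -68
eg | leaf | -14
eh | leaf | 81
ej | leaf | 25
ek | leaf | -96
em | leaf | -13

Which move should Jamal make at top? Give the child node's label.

n (Chen): max(73, 49) = 73
p (Chen): max(26, -9, 78) = 78
q (Chen): max(32, -84, 75, -36) = 75
r (Chen): max(0, 12, 65) = 65
a (Jamal): min(73, 78, 75, 65) = 65
s (Chen): max(18, -88, -49) = 18
t (Chen): max(-25, 7) = 7
b (Jamal): min(18, 7) = 7
Left (Chen): max(65, 7) = 65
u (Chen): max(16, -88) = 16
v (Chen): max(-78, -57) = -57
w (Chen): max(-20, 33) = 33
c (Jamal): min(16, -57, 33) = -57
x (Chen): max(-85, 57) = 57
y (Chen): max(-56, -33, 23) = 23
z (Chen): max(1, -30) = 1
d (Jamal): min(57, 23, 1) = 1
Mid (Chen): max(-57, 1) = 1
aa (Chen): max(-71, 78, -92) = 78
ab (Chen): max(-39, -21, -59) = -21
e (Jamal): min(78, -21) = -21
ac (Chen): max(31, 82, -82) = 82
ad (Chen): max(-29, -95, -36, -67) = -29
ae (Chen): max(-36, 29, -82, -24) = 29
f (Jamal): min(82, -29, 29) = -29
af (Chen): max(10, -72, -91) = 10
ag (Chen): max(86, -36) = 86
ah (Chen): max(15, -75, 70) = 70
aj (Chen): max(-29, 45) = 45
g (Jamal): min(10, 86, 70, 45) = 10
ak (Chen): max(-43, -74) = -43
am (Chen): max(20, -40) = 20
h (Jamal): min(-43, 20) = -43
Right (Chen): max(-21, -29, 10, -43) = 10
an (Chen): max(-76, 50, -21) = 50
ap (Chen): max(45, -81, -21) = 45
j (Jamal): min(50, 45) = 45
aq (Chen): max(-36, 36, -49) = 36
ar (Chen): max(-2, 18, -79, 88) = 88
as (Chen): max(59, -15, 56, -54) = 59
k (Jamal): min(36, 88, 59) = 36
at (Chen): max(-7, -68, -14) = -7
au (Chen): max(81, 25, -96, -13) = 81
m (Jamal): min(-7, 81) = -7
Far (Chen): max(45, 36, -7) = 45
top (Jamal): min(65, 1, 10, 45) = 1
Jamal at top wants the lowest of {Left=65, Mid=1, Right=10, Far=45}, so chooses Mid.

Mid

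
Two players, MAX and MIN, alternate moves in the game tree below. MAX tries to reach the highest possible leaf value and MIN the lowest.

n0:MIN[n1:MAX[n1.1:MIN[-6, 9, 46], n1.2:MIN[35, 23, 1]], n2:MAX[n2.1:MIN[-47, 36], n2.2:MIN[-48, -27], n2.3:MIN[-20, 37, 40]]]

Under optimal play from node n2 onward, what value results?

n2.1 (MIN): min(-47, 36) = -47
n2.2 (MIN): min(-48, -27) = -48
n2.3 (MIN): min(-20, 37, 40) = -20
n2 (MAX): max(-47, -48, -20) = -20

-20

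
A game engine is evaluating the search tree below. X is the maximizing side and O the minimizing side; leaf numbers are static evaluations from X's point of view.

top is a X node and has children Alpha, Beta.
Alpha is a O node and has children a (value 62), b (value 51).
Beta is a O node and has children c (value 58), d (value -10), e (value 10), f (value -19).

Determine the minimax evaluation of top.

51

Alpha (O): min(62, 51) = 51
Beta (O): min(58, -10, 10, -19) = -19
top (X): max(51, -19) = 51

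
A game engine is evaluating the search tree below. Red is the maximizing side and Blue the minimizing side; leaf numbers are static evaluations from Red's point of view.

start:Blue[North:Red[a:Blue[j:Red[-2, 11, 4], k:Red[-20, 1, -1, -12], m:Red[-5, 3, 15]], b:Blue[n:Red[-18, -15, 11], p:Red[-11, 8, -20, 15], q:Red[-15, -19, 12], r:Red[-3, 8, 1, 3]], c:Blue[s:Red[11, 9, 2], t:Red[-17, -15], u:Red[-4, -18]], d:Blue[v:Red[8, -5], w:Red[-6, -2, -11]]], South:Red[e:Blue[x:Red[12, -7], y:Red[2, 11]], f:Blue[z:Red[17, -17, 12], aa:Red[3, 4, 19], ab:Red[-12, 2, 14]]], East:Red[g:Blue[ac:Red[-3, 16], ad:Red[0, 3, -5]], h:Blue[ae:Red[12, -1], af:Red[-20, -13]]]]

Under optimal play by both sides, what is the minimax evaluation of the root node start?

j (Red): max(-2, 11, 4) = 11
k (Red): max(-20, 1, -1, -12) = 1
m (Red): max(-5, 3, 15) = 15
a (Blue): min(11, 1, 15) = 1
n (Red): max(-18, -15, 11) = 11
p (Red): max(-11, 8, -20, 15) = 15
q (Red): max(-15, -19, 12) = 12
r (Red): max(-3, 8, 1, 3) = 8
b (Blue): min(11, 15, 12, 8) = 8
s (Red): max(11, 9, 2) = 11
t (Red): max(-17, -15) = -15
u (Red): max(-4, -18) = -4
c (Blue): min(11, -15, -4) = -15
v (Red): max(8, -5) = 8
w (Red): max(-6, -2, -11) = -2
d (Blue): min(8, -2) = -2
North (Red): max(1, 8, -15, -2) = 8
x (Red): max(12, -7) = 12
y (Red): max(2, 11) = 11
e (Blue): min(12, 11) = 11
z (Red): max(17, -17, 12) = 17
aa (Red): max(3, 4, 19) = 19
ab (Red): max(-12, 2, 14) = 14
f (Blue): min(17, 19, 14) = 14
South (Red): max(11, 14) = 14
ac (Red): max(-3, 16) = 16
ad (Red): max(0, 3, -5) = 3
g (Blue): min(16, 3) = 3
ae (Red): max(12, -1) = 12
af (Red): max(-20, -13) = -13
h (Blue): min(12, -13) = -13
East (Red): max(3, -13) = 3
start (Blue): min(8, 14, 3) = 3

3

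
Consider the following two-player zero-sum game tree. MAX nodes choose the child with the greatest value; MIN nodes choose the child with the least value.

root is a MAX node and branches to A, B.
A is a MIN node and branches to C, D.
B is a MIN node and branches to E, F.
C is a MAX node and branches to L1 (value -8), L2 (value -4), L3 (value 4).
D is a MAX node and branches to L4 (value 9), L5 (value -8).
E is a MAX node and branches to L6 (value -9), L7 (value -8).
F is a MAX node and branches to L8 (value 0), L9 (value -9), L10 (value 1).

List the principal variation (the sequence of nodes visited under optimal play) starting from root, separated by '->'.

C (MAX): max(-8, -4, 4) = 4
D (MAX): max(9, -8) = 9
A (MIN): min(4, 9) = 4
E (MAX): max(-9, -8) = -8
F (MAX): max(0, -9, 1) = 1
B (MIN): min(-8, 1) = -8
root (MAX): max(4, -8) = 4
At root, MAX picks A (highest: 4).
At A, MIN picks C (lowest: 4).
At C, MAX picks L3 (highest: 4).
Terminal value 4.

root -> A -> C -> L3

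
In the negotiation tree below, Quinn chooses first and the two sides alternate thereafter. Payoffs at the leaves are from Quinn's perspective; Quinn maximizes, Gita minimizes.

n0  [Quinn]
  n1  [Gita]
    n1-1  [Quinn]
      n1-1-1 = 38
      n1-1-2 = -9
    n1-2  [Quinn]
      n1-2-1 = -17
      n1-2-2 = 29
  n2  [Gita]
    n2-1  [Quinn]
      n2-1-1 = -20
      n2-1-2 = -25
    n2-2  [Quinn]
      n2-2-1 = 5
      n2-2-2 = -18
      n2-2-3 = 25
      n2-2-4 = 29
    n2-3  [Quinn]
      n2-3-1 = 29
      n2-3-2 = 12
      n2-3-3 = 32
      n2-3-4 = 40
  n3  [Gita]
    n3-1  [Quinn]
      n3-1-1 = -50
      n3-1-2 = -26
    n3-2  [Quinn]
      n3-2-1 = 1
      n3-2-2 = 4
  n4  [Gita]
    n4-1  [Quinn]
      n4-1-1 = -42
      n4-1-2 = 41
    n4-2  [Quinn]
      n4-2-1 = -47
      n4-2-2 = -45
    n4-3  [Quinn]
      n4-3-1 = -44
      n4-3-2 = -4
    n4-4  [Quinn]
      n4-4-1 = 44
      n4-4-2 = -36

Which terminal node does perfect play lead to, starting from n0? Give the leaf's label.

n1-2-2

n1-1 (Quinn): max(38, -9) = 38
n1-2 (Quinn): max(-17, 29) = 29
n1 (Gita): min(38, 29) = 29
n2-1 (Quinn): max(-20, -25) = -20
n2-2 (Quinn): max(5, -18, 25, 29) = 29
n2-3 (Quinn): max(29, 12, 32, 40) = 40
n2 (Gita): min(-20, 29, 40) = -20
n3-1 (Quinn): max(-50, -26) = -26
n3-2 (Quinn): max(1, 4) = 4
n3 (Gita): min(-26, 4) = -26
n4-1 (Quinn): max(-42, 41) = 41
n4-2 (Quinn): max(-47, -45) = -45
n4-3 (Quinn): max(-44, -4) = -4
n4-4 (Quinn): max(44, -36) = 44
n4 (Gita): min(41, -45, -4, 44) = -45
n0 (Quinn): max(29, -20, -26, -45) = 29
At n0, Quinn picks n1 (highest: 29).
At n1, Gita picks n1-2 (lowest: 29).
At n1-2, Quinn picks n1-2-2 (highest: 29).
Terminal value 29.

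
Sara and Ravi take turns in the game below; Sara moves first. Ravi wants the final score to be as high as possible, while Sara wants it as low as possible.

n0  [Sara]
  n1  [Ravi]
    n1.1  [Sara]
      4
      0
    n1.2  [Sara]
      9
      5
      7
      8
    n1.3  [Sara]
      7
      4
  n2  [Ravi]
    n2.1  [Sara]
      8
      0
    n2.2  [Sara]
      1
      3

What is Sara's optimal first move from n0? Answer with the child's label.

n2

n1.1 (Sara): min(4, 0) = 0
n1.2 (Sara): min(9, 5, 7, 8) = 5
n1.3 (Sara): min(7, 4) = 4
n1 (Ravi): max(0, 5, 4) = 5
n2.1 (Sara): min(8, 0) = 0
n2.2 (Sara): min(1, 3) = 1
n2 (Ravi): max(0, 1) = 1
n0 (Sara): min(5, 1) = 1
Sara at n0 wants the lowest of {n1=5, n2=1}, so chooses n2.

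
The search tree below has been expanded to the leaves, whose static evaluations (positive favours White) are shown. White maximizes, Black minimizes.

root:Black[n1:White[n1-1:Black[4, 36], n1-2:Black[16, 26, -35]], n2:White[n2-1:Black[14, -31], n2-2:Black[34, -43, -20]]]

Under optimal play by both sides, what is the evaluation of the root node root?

n1-1 (Black): min(4, 36) = 4
n1-2 (Black): min(16, 26, -35) = -35
n1 (White): max(4, -35) = 4
n2-1 (Black): min(14, -31) = -31
n2-2 (Black): min(34, -43, -20) = -43
n2 (White): max(-31, -43) = -31
root (Black): min(4, -31) = -31

-31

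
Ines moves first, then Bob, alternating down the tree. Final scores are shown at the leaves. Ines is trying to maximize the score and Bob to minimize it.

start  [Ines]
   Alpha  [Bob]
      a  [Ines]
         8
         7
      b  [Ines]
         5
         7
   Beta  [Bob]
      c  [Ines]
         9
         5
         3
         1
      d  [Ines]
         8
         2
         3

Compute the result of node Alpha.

a (Ines): max(8, 7) = 8
b (Ines): max(5, 7) = 7
Alpha (Bob): min(8, 7) = 7

7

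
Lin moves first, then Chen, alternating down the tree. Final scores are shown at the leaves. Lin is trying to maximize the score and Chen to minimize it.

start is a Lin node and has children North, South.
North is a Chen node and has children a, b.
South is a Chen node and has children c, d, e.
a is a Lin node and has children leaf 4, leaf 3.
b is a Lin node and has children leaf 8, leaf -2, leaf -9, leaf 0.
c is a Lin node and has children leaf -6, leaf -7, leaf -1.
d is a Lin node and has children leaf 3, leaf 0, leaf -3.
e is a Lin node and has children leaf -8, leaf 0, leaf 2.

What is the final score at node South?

c (Lin): max(-6, -7, -1) = -1
d (Lin): max(3, 0, -3) = 3
e (Lin): max(-8, 0, 2) = 2
South (Chen): min(-1, 3, 2) = -1

-1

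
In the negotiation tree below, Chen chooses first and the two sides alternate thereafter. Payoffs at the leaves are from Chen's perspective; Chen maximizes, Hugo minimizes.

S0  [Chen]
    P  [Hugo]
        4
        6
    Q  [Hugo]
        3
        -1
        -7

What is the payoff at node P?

4

P (Hugo): min(4, 6) = 4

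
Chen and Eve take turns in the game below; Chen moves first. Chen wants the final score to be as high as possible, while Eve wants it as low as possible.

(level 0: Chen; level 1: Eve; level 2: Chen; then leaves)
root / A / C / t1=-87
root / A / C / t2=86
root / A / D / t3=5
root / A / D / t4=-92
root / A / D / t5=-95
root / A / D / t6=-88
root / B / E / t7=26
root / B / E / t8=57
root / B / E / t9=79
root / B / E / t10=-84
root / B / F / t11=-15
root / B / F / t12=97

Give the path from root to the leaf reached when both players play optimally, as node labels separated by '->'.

root -> B -> E -> t9

C (Chen): max(-87, 86) = 86
D (Chen): max(5, -92, -95, -88) = 5
A (Eve): min(86, 5) = 5
E (Chen): max(26, 57, 79, -84) = 79
F (Chen): max(-15, 97) = 97
B (Eve): min(79, 97) = 79
root (Chen): max(5, 79) = 79
At root, Chen picks B (highest: 79).
At B, Eve picks E (lowest: 79).
At E, Chen picks t9 (highest: 79).
Terminal value 79.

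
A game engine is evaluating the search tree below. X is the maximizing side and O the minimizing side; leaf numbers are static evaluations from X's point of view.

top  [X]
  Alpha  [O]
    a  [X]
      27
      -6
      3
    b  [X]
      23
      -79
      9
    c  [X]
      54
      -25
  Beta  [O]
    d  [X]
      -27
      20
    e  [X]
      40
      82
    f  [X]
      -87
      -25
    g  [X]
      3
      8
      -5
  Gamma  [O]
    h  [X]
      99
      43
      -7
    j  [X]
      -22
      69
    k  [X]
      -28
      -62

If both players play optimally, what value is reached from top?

a (X): max(27, -6, 3) = 27
b (X): max(23, -79, 9) = 23
c (X): max(54, -25) = 54
Alpha (O): min(27, 23, 54) = 23
d (X): max(-27, 20) = 20
e (X): max(40, 82) = 82
f (X): max(-87, -25) = -25
g (X): max(3, 8, -5) = 8
Beta (O): min(20, 82, -25, 8) = -25
h (X): max(99, 43, -7) = 99
j (X): max(-22, 69) = 69
k (X): max(-28, -62) = -28
Gamma (O): min(99, 69, -28) = -28
top (X): max(23, -25, -28) = 23

23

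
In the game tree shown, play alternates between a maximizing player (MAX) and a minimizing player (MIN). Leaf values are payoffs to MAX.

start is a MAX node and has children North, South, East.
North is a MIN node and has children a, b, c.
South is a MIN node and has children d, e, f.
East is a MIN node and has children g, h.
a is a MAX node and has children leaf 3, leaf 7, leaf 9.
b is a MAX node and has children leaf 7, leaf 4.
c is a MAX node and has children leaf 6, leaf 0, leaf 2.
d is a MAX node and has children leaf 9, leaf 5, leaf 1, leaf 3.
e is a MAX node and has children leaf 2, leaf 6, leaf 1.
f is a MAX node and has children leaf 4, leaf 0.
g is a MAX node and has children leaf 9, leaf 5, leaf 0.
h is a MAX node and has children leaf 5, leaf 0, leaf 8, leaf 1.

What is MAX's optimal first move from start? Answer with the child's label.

a (MAX): max(3, 7, 9) = 9
b (MAX): max(7, 4) = 7
c (MAX): max(6, 0, 2) = 6
North (MIN): min(9, 7, 6) = 6
d (MAX): max(9, 5, 1, 3) = 9
e (MAX): max(2, 6, 1) = 6
f (MAX): max(4, 0) = 4
South (MIN): min(9, 6, 4) = 4
g (MAX): max(9, 5, 0) = 9
h (MAX): max(5, 0, 8, 1) = 8
East (MIN): min(9, 8) = 8
start (MAX): max(6, 4, 8) = 8
MAX at start wants the highest of {North=6, South=4, East=8}, so chooses East.

East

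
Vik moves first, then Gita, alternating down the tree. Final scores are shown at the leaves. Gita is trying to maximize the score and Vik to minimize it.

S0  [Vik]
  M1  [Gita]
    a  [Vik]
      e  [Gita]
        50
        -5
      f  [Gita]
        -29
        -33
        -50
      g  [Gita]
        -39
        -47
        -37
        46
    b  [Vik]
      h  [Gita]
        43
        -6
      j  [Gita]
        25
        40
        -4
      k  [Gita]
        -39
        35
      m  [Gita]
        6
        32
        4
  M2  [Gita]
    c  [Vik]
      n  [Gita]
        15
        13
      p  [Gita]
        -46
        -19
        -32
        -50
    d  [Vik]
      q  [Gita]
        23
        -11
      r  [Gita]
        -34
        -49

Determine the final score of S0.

-19

e (Gita): max(50, -5) = 50
f (Gita): max(-29, -33, -50) = -29
g (Gita): max(-39, -47, -37, 46) = 46
a (Vik): min(50, -29, 46) = -29
h (Gita): max(43, -6) = 43
j (Gita): max(25, 40, -4) = 40
k (Gita): max(-39, 35) = 35
m (Gita): max(6, 32, 4) = 32
b (Vik): min(43, 40, 35, 32) = 32
M1 (Gita): max(-29, 32) = 32
n (Gita): max(15, 13) = 15
p (Gita): max(-46, -19, -32, -50) = -19
c (Vik): min(15, -19) = -19
q (Gita): max(23, -11) = 23
r (Gita): max(-34, -49) = -34
d (Vik): min(23, -34) = -34
M2 (Gita): max(-19, -34) = -19
S0 (Vik): min(32, -19) = -19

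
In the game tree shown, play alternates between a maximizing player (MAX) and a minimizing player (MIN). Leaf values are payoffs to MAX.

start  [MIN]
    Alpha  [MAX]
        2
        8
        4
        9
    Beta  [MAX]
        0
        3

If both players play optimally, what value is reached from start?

Alpha (MAX): max(2, 8, 4, 9) = 9
Beta (MAX): max(0, 3) = 3
start (MIN): min(9, 3) = 3

3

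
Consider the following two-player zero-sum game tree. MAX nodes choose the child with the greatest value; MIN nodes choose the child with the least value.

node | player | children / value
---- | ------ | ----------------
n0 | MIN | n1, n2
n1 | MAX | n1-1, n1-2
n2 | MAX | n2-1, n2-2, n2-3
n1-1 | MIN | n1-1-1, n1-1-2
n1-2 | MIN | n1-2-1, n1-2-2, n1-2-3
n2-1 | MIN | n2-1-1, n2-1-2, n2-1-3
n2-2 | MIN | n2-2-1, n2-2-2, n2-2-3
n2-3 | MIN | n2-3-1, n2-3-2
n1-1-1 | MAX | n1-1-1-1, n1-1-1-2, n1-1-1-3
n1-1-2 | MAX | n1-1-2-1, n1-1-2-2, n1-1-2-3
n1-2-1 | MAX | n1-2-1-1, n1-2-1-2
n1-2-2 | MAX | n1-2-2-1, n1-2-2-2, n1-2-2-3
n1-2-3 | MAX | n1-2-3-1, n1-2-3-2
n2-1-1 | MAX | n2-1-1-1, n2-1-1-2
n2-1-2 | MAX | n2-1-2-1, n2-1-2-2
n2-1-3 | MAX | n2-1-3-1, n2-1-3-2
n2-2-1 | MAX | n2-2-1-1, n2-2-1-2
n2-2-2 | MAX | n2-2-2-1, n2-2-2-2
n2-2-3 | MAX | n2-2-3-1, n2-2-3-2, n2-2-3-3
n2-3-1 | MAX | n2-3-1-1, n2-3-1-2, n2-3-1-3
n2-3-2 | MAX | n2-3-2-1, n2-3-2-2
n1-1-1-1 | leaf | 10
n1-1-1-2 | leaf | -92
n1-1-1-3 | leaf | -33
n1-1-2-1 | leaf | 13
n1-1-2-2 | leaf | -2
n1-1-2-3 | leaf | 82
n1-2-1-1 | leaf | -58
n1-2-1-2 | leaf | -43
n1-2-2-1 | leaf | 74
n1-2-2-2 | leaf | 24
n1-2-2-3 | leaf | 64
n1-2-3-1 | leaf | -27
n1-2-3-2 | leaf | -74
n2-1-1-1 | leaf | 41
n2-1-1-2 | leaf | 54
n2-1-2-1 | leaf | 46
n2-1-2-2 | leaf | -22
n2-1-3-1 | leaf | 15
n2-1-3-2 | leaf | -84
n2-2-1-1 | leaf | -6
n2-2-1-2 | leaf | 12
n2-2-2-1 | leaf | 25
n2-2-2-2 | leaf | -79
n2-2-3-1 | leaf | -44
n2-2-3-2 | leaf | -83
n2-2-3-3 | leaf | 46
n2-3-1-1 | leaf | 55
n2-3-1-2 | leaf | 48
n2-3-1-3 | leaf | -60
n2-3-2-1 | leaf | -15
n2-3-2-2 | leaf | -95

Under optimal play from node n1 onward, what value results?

10

n1-1-1 (MAX): max(10, -92, -33) = 10
n1-1-2 (MAX): max(13, -2, 82) = 82
n1-1 (MIN): min(10, 82) = 10
n1-2-1 (MAX): max(-58, -43) = -43
n1-2-2 (MAX): max(74, 24, 64) = 74
n1-2-3 (MAX): max(-27, -74) = -27
n1-2 (MIN): min(-43, 74, -27) = -43
n1 (MAX): max(10, -43) = 10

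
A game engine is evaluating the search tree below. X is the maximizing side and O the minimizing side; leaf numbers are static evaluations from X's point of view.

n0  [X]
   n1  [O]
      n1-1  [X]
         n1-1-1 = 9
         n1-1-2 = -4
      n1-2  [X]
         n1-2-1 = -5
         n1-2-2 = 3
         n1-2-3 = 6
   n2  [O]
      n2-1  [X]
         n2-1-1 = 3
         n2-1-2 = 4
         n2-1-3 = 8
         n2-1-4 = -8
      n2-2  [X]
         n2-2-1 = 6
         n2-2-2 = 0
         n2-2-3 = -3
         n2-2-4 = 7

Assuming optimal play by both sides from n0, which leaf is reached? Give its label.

n2-2-4

n1-1 (X): max(9, -4) = 9
n1-2 (X): max(-5, 3, 6) = 6
n1 (O): min(9, 6) = 6
n2-1 (X): max(3, 4, 8, -8) = 8
n2-2 (X): max(6, 0, -3, 7) = 7
n2 (O): min(8, 7) = 7
n0 (X): max(6, 7) = 7
At n0, X picks n2 (highest: 7).
At n2, O picks n2-2 (lowest: 7).
At n2-2, X picks n2-2-4 (highest: 7).
Terminal value 7.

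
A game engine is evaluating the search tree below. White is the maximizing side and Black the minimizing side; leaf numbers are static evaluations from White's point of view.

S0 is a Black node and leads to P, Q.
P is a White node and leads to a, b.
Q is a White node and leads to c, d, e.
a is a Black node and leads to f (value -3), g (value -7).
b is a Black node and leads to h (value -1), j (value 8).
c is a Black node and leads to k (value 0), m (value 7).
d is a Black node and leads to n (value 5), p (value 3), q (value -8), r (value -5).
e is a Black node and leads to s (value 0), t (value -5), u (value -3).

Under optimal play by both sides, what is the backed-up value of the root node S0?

a (Black): min(-3, -7) = -7
b (Black): min(-1, 8) = -1
P (White): max(-7, -1) = -1
c (Black): min(0, 7) = 0
d (Black): min(5, 3, -8, -5) = -8
e (Black): min(0, -5, -3) = -5
Q (White): max(0, -8, -5) = 0
S0 (Black): min(-1, 0) = -1

-1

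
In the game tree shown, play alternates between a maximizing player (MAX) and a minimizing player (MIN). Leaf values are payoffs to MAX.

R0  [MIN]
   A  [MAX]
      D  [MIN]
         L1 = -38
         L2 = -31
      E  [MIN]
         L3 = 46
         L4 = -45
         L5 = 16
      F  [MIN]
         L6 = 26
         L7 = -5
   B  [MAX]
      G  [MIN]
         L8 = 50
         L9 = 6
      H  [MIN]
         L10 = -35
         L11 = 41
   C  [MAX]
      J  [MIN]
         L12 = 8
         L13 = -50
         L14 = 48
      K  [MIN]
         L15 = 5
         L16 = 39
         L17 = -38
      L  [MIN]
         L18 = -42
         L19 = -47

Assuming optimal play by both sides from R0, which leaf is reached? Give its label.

D (MIN): min(-38, -31) = -38
E (MIN): min(46, -45, 16) = -45
F (MIN): min(26, -5) = -5
A (MAX): max(-38, -45, -5) = -5
G (MIN): min(50, 6) = 6
H (MIN): min(-35, 41) = -35
B (MAX): max(6, -35) = 6
J (MIN): min(8, -50, 48) = -50
K (MIN): min(5, 39, -38) = -38
L (MIN): min(-42, -47) = -47
C (MAX): max(-50, -38, -47) = -38
R0 (MIN): min(-5, 6, -38) = -38
At R0, MIN picks C (lowest: -38).
At C, MAX picks K (highest: -38).
At K, MIN picks L17 (lowest: -38).
Terminal value -38.

L17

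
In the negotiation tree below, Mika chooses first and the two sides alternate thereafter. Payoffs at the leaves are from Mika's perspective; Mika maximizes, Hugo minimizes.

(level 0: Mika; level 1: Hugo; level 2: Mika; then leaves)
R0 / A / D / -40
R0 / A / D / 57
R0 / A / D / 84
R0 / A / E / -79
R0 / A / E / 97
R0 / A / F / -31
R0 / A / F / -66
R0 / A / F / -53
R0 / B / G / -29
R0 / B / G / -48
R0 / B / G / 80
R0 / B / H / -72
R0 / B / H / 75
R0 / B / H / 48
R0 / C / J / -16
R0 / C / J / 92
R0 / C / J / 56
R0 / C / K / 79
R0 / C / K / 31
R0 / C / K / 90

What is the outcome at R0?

D (Mika): max(-40, 57, 84) = 84
E (Mika): max(-79, 97) = 97
F (Mika): max(-31, -66, -53) = -31
A (Hugo): min(84, 97, -31) = -31
G (Mika): max(-29, -48, 80) = 80
H (Mika): max(-72, 75, 48) = 75
B (Hugo): min(80, 75) = 75
J (Mika): max(-16, 92, 56) = 92
K (Mika): max(79, 31, 90) = 90
C (Hugo): min(92, 90) = 90
R0 (Mika): max(-31, 75, 90) = 90

90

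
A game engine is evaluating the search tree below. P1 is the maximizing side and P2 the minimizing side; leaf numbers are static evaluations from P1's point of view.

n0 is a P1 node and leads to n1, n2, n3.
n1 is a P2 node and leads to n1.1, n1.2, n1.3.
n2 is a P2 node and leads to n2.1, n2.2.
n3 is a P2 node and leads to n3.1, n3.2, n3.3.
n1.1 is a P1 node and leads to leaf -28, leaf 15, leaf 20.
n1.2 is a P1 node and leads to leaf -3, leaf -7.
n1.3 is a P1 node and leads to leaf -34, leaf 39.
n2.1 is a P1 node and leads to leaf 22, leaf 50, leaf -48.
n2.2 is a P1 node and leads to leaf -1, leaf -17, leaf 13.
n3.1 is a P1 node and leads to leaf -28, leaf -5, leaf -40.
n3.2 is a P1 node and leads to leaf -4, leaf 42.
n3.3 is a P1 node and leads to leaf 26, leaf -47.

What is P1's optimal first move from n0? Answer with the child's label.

n1.1 (P1): max(-28, 15, 20) = 20
n1.2 (P1): max(-3, -7) = -3
n1.3 (P1): max(-34, 39) = 39
n1 (P2): min(20, -3, 39) = -3
n2.1 (P1): max(22, 50, -48) = 50
n2.2 (P1): max(-1, -17, 13) = 13
n2 (P2): min(50, 13) = 13
n3.1 (P1): max(-28, -5, -40) = -5
n3.2 (P1): max(-4, 42) = 42
n3.3 (P1): max(26, -47) = 26
n3 (P2): min(-5, 42, 26) = -5
n0 (P1): max(-3, 13, -5) = 13
P1 at n0 wants the highest of {n1=-3, n2=13, n3=-5}, so chooses n2.

n2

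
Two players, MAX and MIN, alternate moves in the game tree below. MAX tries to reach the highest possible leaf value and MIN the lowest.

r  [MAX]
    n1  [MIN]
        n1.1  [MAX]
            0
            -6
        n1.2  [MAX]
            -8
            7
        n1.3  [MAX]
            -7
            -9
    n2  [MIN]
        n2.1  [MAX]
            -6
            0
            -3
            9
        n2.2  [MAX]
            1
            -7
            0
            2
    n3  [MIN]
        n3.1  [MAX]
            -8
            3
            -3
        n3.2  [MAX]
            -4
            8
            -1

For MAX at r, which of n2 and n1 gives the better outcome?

n2.1 (MAX): max(-6, 0, -3, 9) = 9
n2.2 (MAX): max(1, -7, 0, 2) = 2
n2 (MIN): min(9, 2) = 2
n1.1 (MAX): max(0, -6) = 0
n1.2 (MAX): max(-8, 7) = 7
n1.3 (MAX): max(-7, -9) = -7
n1 (MIN): min(0, 7, -7) = -7
MAX prefers the higher value; n2=2, n1=-7. n2 is better since 2 > -7.

n2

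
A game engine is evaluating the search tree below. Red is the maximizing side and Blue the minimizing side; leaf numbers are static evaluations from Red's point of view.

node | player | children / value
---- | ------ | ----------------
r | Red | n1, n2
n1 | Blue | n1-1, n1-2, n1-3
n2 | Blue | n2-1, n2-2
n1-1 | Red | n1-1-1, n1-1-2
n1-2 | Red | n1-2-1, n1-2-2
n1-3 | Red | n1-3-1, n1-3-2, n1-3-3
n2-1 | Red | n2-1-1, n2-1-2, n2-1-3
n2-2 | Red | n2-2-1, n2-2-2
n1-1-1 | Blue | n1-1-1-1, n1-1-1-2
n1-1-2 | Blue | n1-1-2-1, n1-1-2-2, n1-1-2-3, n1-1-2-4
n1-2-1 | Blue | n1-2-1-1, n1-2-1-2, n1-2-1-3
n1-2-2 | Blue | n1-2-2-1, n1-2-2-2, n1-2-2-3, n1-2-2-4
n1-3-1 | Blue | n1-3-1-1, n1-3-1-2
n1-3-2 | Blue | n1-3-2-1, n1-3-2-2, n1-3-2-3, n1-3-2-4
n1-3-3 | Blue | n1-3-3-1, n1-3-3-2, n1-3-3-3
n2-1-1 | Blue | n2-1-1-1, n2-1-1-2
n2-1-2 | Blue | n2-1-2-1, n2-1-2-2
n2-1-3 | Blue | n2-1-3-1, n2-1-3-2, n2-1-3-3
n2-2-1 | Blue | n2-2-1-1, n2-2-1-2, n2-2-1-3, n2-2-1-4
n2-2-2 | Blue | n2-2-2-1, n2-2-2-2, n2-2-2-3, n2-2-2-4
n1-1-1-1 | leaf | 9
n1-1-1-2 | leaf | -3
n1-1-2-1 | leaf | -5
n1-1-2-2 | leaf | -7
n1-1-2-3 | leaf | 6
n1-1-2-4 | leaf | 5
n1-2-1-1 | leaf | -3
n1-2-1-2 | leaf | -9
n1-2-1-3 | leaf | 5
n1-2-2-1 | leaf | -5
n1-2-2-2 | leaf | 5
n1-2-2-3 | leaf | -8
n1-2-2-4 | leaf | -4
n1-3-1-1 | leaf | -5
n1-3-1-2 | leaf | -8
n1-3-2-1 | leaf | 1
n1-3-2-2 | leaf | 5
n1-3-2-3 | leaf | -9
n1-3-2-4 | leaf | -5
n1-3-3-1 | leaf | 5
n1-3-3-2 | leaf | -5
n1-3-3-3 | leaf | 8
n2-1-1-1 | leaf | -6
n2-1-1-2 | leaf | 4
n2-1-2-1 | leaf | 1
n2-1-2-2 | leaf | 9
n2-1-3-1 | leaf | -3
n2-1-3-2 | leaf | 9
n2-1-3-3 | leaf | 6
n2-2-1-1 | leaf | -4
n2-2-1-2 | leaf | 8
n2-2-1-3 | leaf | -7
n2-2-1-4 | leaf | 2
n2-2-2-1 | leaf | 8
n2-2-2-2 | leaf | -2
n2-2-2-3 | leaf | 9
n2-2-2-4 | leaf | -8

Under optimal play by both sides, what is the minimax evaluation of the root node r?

-7

n1-1-1 (Blue): min(9, -3) = -3
n1-1-2 (Blue): min(-5, -7, 6, 5) = -7
n1-1 (Red): max(-3, -7) = -3
n1-2-1 (Blue): min(-3, -9, 5) = -9
n1-2-2 (Blue): min(-5, 5, -8, -4) = -8
n1-2 (Red): max(-9, -8) = -8
n1-3-1 (Blue): min(-5, -8) = -8
n1-3-2 (Blue): min(1, 5, -9, -5) = -9
n1-3-3 (Blue): min(5, -5, 8) = -5
n1-3 (Red): max(-8, -9, -5) = -5
n1 (Blue): min(-3, -8, -5) = -8
n2-1-1 (Blue): min(-6, 4) = -6
n2-1-2 (Blue): min(1, 9) = 1
n2-1-3 (Blue): min(-3, 9, 6) = -3
n2-1 (Red): max(-6, 1, -3) = 1
n2-2-1 (Blue): min(-4, 8, -7, 2) = -7
n2-2-2 (Blue): min(8, -2, 9, -8) = -8
n2-2 (Red): max(-7, -8) = -7
n2 (Blue): min(1, -7) = -7
r (Red): max(-8, -7) = -7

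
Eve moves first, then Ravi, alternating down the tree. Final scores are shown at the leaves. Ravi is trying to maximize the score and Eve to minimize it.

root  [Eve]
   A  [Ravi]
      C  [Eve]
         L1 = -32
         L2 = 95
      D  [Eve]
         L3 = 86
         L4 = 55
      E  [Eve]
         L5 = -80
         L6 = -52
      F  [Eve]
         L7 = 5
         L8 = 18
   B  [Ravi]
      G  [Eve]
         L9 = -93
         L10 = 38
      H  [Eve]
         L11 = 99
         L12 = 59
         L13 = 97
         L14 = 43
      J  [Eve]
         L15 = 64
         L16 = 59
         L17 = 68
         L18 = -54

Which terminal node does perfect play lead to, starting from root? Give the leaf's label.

L14

C (Eve): min(-32, 95) = -32
D (Eve): min(86, 55) = 55
E (Eve): min(-80, -52) = -80
F (Eve): min(5, 18) = 5
A (Ravi): max(-32, 55, -80, 5) = 55
G (Eve): min(-93, 38) = -93
H (Eve): min(99, 59, 97, 43) = 43
J (Eve): min(64, 59, 68, -54) = -54
B (Ravi): max(-93, 43, -54) = 43
root (Eve): min(55, 43) = 43
At root, Eve picks B (lowest: 43).
At B, Ravi picks H (highest: 43).
At H, Eve picks L14 (lowest: 43).
Terminal value 43.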